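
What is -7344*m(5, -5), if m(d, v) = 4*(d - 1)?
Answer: -117504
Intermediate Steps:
m(d, v) = -4 + 4*d (m(d, v) = 4*(-1 + d) = -4 + 4*d)
-7344*m(5, -5) = -7344*(-4 + 4*5) = -7344*(-4 + 20) = -7344*16 = -117504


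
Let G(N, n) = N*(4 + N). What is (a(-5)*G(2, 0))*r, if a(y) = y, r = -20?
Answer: 1200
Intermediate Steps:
(a(-5)*G(2, 0))*r = -10*(4 + 2)*(-20) = -10*6*(-20) = -5*12*(-20) = -60*(-20) = 1200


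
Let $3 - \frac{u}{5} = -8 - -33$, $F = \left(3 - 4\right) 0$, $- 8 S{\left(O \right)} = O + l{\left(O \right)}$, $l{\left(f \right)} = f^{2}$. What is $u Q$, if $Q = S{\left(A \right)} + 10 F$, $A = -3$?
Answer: $\frac{165}{2} \approx 82.5$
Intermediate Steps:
$S{\left(O \right)} = - \frac{O}{8} - \frac{O^{2}}{8}$ ($S{\left(O \right)} = - \frac{O + O^{2}}{8} = - \frac{O}{8} - \frac{O^{2}}{8}$)
$F = 0$ ($F = \left(-1\right) 0 = 0$)
$u = -110$ ($u = 15 - 5 \left(-8 - -33\right) = 15 - 5 \left(-8 + 33\right) = 15 - 125 = -110$)
$Q = - \frac{3}{4}$ ($Q = \frac{1}{8} \left(-3\right) \left(-1 - -3\right) + 10 \cdot 0 = \frac{1}{8} \left(-3\right) \left(-1 + 3\right) + 0 = \frac{1}{8} \left(-3\right) 2 + 0 = - \frac{3}{4} + 0 = - \frac{3}{4} \approx -0.75$)
$u Q = \left(-110\right) \left(- \frac{3}{4}\right) = \frac{165}{2}$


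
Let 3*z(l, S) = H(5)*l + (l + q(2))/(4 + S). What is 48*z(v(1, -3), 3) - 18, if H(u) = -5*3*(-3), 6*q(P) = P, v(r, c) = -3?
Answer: -45866/21 ≈ -2184.1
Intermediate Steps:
q(P) = P/6
H(u) = 45 (H(u) = -15*(-3) = 45)
z(l, S) = 15*l + (1/3 + l)/(3*(4 + S)) (z(l, S) = (45*l + (l + (1/6)*2)/(4 + S))/3 = (45*l + (l + 1/3)/(4 + S))/3 = (45*l + (1/3 + l)/(4 + S))/3 = 15*l + (1/3 + l)/(3*(4 + S)))
48*z(v(1, -3), 3) - 18 = 48*((1 + 543*(-3) + 135*3*(-3))/(9*(4 + 3))) - 18 = 48*((1/9)*(1 - 1629 - 1215)/7) - 18 = 48*((1/9)*(1/7)*(-2843)) - 18 = 48*(-2843/63) - 18 = -45488/21 - 18 = -45866/21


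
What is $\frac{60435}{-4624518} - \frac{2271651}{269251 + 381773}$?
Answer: $- \frac{585813087481}{167259567024} \approx -3.5024$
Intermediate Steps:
$\frac{60435}{-4624518} - \frac{2271651}{269251 + 381773} = 60435 \left(- \frac{1}{4624518}\right) - \frac{2271651}{651024} = - \frac{20145}{1541506} - \frac{757217}{217008} = - \frac{585813087481}{167259567024}$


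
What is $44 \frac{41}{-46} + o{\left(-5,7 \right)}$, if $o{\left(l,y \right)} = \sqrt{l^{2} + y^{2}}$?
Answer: $- \frac{902}{23} + \sqrt{74} \approx -30.615$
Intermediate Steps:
$44 \frac{41}{-46} + o{\left(-5,7 \right)} = 44 \frac{41}{-46} + \sqrt{\left(-5\right)^{2} + 7^{2}} = 44 \cdot 41 \left(- \frac{1}{46}\right) + \sqrt{25 + 49} = 44 \left(- \frac{41}{46}\right) + \sqrt{74} = - \frac{902}{23} + \sqrt{74}$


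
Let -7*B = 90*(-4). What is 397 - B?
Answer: 2419/7 ≈ 345.57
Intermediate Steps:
B = 360/7 (B = -90*(-4)/7 = -⅐*(-360) = 360/7 ≈ 51.429)
397 - B = 397 - 1*360/7 = 397 - 360/7 = 2419/7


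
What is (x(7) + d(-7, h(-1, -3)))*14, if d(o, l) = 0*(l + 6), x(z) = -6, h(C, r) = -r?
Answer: -84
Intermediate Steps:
d(o, l) = 0 (d(o, l) = 0*(6 + l) = 0)
(x(7) + d(-7, h(-1, -3)))*14 = (-6 + 0)*14 = -6*14 = -84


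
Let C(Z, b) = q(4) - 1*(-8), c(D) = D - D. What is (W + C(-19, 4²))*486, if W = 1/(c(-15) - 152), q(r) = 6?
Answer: 516861/76 ≈ 6800.8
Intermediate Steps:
c(D) = 0
W = -1/152 (W = 1/(0 - 152) = 1/(-152) = -1/152 ≈ -0.0065789)
C(Z, b) = 14 (C(Z, b) = 6 - 1*(-8) = 6 + 8 = 14)
(W + C(-19, 4²))*486 = (-1/152 + 14)*486 = (2127/152)*486 = 516861/76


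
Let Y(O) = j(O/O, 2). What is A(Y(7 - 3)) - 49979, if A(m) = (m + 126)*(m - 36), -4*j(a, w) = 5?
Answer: -874015/16 ≈ -54626.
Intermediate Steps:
j(a, w) = -5/4 (j(a, w) = -1/4*5 = -5/4)
Y(O) = -5/4
A(m) = (-36 + m)*(126 + m) (A(m) = (126 + m)*(-36 + m) = (-36 + m)*(126 + m))
A(Y(7 - 3)) - 49979 = (-4536 + (-5/4)**2 + 90*(-5/4)) - 49979 = (-4536 + 25/16 - 225/2) - 49979 = -74351/16 - 49979 = -874015/16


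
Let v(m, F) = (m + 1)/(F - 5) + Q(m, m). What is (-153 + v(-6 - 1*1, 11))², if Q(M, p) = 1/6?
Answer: 851929/36 ≈ 23665.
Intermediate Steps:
Q(M, p) = ⅙
v(m, F) = ⅙ + (1 + m)/(-5 + F) (v(m, F) = (m + 1)/(F - 5) + ⅙ = (1 + m)/(-5 + F) + ⅙ = ⅙ + (1 + m)/(-5 + F))
(-153 + v(-6 - 1*1, 11))² = (-153 + (1 + 11 + 6*(-6 - 1*1))/(6*(-5 + 11)))² = (-153 + (⅙)*(1 + 11 + 6*(-6 - 1))/6)² = (-153 + (⅙)*(⅙)*(1 + 11 + 6*(-7)))² = (-153 + (⅙)*(⅙)*(1 + 11 - 42))² = (-153 + (⅙)*(⅙)*(-30))² = (-153 - ⅚)² = (-923/6)² = 851929/36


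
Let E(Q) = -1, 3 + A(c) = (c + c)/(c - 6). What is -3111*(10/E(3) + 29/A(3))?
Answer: 245769/5 ≈ 49154.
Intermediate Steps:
A(c) = -3 + 2*c/(-6 + c) (A(c) = -3 + (c + c)/(c - 6) = -3 + (2*c)/(-6 + c) = -3 + 2*c/(-6 + c))
-3111*(10/E(3) + 29/A(3)) = -3111*(10/(-1) + 29/(((18 - 1*3)/(-6 + 3)))) = -3111*(10*(-1) + 29/(((18 - 3)/(-3)))) = -3111*(-10 + 29/((-⅓*15))) = -3111*(-10 + 29/(-5)) = -3111*(-10 + 29*(-⅕)) = -3111*(-10 - 29/5) = -3111*(-79/5) = 245769/5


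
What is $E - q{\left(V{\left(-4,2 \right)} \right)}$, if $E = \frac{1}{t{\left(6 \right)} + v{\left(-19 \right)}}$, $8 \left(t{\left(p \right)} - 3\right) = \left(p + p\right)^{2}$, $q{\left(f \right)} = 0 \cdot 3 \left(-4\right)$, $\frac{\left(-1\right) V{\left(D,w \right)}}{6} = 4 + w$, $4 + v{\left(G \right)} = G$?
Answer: $- \frac{1}{2} \approx -0.5$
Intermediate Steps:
$v{\left(G \right)} = -4 + G$
$V{\left(D,w \right)} = -24 - 6 w$ ($V{\left(D,w \right)} = - 6 \left(4 + w\right) = -24 - 6 w$)
$q{\left(f \right)} = 0$ ($q{\left(f \right)} = 0 \left(-4\right) = 0$)
$t{\left(p \right)} = 3 + \frac{p^{2}}{2}$ ($t{\left(p \right)} = 3 + \frac{\left(p + p\right)^{2}}{8} = 3 + \frac{\left(2 p\right)^{2}}{8} = 3 + \frac{4 p^{2}}{8} = 3 + \frac{p^{2}}{2}$)
$E = - \frac{1}{2}$ ($E = \frac{1}{\left(3 + \frac{6^{2}}{2}\right) - 23} = \frac{1}{\left(3 + \frac{1}{2} \cdot 36\right) - 23} = \frac{1}{\left(3 + 18\right) - 23} = \frac{1}{21 - 23} = \frac{1}{-2} = - \frac{1}{2} \approx -0.5$)
$E - q{\left(V{\left(-4,2 \right)} \right)} = - \frac{1}{2} - 0 = - \frac{1}{2} + 0 = - \frac{1}{2}$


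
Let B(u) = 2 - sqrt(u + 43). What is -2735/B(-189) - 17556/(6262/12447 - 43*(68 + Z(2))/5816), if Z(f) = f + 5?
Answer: 19061608156379/55826745 - 547*I*sqrt(146)/30 ≈ 3.4144e+5 - 220.31*I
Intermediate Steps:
Z(f) = 5 + f
B(u) = 2 - sqrt(43 + u)
-2735/B(-189) - 17556/(6262/12447 - 43*(68 + Z(2))/5816) = -2735/(2 - sqrt(43 - 189)) - 17556/(6262/12447 - 43*(68 + (5 + 2))/5816) = -2735/(2 - sqrt(-146)) - 17556/(6262*(1/12447) - 43*(68 + 7)*(1/5816)) = -2735/(2 - I*sqrt(146)) - 17556/(6262/12447 - 43*75*(1/5816)) = -2735/(2 - I*sqrt(146)) - 17556/(6262/12447 - 3225*1/5816) = -2735/(2 - I*sqrt(146)) - 17556/(6262/12447 - 3225/5816) = -2735/(2 - I*sqrt(146)) - 17556/(-3721783/72391752) = -2735/(2 - I*sqrt(146)) - 17556*(-72391752/3721783) = -2735/(2 - I*sqrt(146)) + 1270909598112/3721783 = 1270909598112/3721783 - 2735/(2 - I*sqrt(146))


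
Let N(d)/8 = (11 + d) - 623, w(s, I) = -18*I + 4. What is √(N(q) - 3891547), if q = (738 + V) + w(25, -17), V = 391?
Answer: 3*I*√431659 ≈ 1971.0*I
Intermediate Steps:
w(s, I) = 4 - 18*I
q = 1439 (q = (738 + 391) + (4 - 18*(-17)) = 1129 + (4 + 306) = 1129 + 310 = 1439)
N(d) = -4896 + 8*d (N(d) = 8*((11 + d) - 623) = 8*(-612 + d) = -4896 + 8*d)
√(N(q) - 3891547) = √((-4896 + 8*1439) - 3891547) = √((-4896 + 11512) - 3891547) = √(6616 - 3891547) = √(-3884931) = 3*I*√431659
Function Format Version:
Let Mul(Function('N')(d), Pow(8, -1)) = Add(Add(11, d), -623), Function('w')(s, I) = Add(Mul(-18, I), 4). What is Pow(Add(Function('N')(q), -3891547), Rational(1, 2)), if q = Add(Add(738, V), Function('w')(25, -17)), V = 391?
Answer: Mul(3, I, Pow(431659, Rational(1, 2))) ≈ Mul(1971.0, I)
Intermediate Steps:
Function('w')(s, I) = Add(4, Mul(-18, I))
q = 1439 (q = Add(Add(738, 391), Add(4, Mul(-18, -17))) = Add(1129, Add(4, 306)) = Add(1129, 310) = 1439)
Function('N')(d) = Add(-4896, Mul(8, d)) (Function('N')(d) = Mul(8, Add(Add(11, d), -623)) = Mul(8, Add(-612, d)) = Add(-4896, Mul(8, d)))
Pow(Add(Function('N')(q), -3891547), Rational(1, 2)) = Pow(Add(Add(-4896, Mul(8, 1439)), -3891547), Rational(1, 2)) = Pow(Add(Add(-4896, 11512), -3891547), Rational(1, 2)) = Pow(Add(6616, -3891547), Rational(1, 2)) = Pow(-3884931, Rational(1, 2)) = Mul(3, I, Pow(431659, Rational(1, 2)))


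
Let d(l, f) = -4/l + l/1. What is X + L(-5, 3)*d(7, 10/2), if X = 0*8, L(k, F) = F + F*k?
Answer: -540/7 ≈ -77.143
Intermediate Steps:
X = 0
d(l, f) = l - 4/l (d(l, f) = -4/l + l*1 = -4/l + l = l - 4/l)
X + L(-5, 3)*d(7, 10/2) = 0 + (3*(1 - 5))*(7 - 4/7) = 0 + (3*(-4))*(7 - 4*1/7) = 0 - 12*(7 - 4/7) = 0 - 12*45/7 = 0 - 540/7 = -540/7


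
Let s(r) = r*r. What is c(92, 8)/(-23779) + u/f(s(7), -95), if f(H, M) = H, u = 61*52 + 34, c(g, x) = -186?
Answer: 1556012/23779 ≈ 65.436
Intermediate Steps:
u = 3206 (u = 3172 + 34 = 3206)
s(r) = r**2
c(92, 8)/(-23779) + u/f(s(7), -95) = -186/(-23779) + 3206/(7**2) = -186*(-1/23779) + 3206/49 = 186/23779 + 3206*(1/49) = 186/23779 + 458/7 = 1556012/23779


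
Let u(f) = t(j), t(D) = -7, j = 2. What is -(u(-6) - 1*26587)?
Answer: 26594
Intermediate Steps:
u(f) = -7
-(u(-6) - 1*26587) = -(-7 - 1*26587) = -(-7 - 26587) = -1*(-26594) = 26594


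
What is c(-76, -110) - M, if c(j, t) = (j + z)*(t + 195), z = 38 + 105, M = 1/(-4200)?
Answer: 23919001/4200 ≈ 5695.0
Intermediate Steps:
M = -1/4200 ≈ -0.00023810
z = 143
c(j, t) = (143 + j)*(195 + t) (c(j, t) = (j + 143)*(t + 195) = (143 + j)*(195 + t))
c(-76, -110) - M = (27885 + 143*(-110) + 195*(-76) - 76*(-110)) - 1*(-1/4200) = (27885 - 15730 - 14820 + 8360) + 1/4200 = 5695 + 1/4200 = 23919001/4200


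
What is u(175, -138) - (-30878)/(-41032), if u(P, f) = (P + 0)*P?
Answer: 628287061/20516 ≈ 30624.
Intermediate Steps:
u(P, f) = P**2 (u(P, f) = P*P = P**2)
u(175, -138) - (-30878)/(-41032) = 175**2 - (-30878)/(-41032) = 30625 - (-30878)*(-1)/41032 = 30625 - 1*15439/20516 = 30625 - 15439/20516 = 628287061/20516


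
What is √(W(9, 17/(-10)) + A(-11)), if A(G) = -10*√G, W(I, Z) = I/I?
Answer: √(1 - 10*I*√11) ≈ 4.1341 - 4.0113*I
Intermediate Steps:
W(I, Z) = 1
√(W(9, 17/(-10)) + A(-11)) = √(1 - 10*I*√11)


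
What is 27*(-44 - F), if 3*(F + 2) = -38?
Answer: -792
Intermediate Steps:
F = -44/3 (F = -2 + (1/3)*(-38) = -2 - 38/3 = -44/3 ≈ -14.667)
27*(-44 - F) = 27*(-44 - 1*(-44/3)) = 27*(-44 + 44/3) = 27*(-88/3) = -792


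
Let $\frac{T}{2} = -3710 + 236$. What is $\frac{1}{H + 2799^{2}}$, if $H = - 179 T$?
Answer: $\frac{1}{9078093} \approx 1.1016 \cdot 10^{-7}$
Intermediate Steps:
$T = -6948$ ($T = 2 \left(-3710 + 236\right) = 2 \left(-3474\right) = -6948$)
$H = 1243692$ ($H = \left(-179\right) \left(-6948\right) = 1243692$)
$\frac{1}{H + 2799^{2}} = \frac{1}{1243692 + 2799^{2}} = \frac{1}{1243692 + 7834401} = \frac{1}{9078093}$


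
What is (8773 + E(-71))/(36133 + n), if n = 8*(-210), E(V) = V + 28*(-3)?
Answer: 8618/34453 ≈ 0.25014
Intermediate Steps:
E(V) = -84 + V (E(V) = V - 84 = -84 + V)
n = -1680
(8773 + E(-71))/(36133 + n) = (8773 + (-84 - 71))/(36133 - 1680) = (8773 - 155)/34453 = 8618*(1/34453) = 8618/34453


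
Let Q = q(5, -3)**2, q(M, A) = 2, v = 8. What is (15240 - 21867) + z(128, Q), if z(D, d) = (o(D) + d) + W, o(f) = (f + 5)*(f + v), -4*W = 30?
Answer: 22915/2 ≈ 11458.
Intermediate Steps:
W = -15/2 (W = -1/4*30 = -15/2 ≈ -7.5000)
o(f) = (5 + f)*(8 + f) (o(f) = (f + 5)*(f + 8) = (5 + f)*(8 + f))
Q = 4 (Q = 2**2 = 4)
z(D, d) = 65/2 + d + D**2 + 13*D (z(D, d) = ((40 + D**2 + 13*D) + d) - 15/2 = (40 + d + D**2 + 13*D) - 15/2 = 65/2 + d + D**2 + 13*D)
(15240 - 21867) + z(128, Q) = (15240 - 21867) + (65/2 + 4 + 128**2 + 13*128) = -6627 + (65/2 + 4 + 16384 + 1664) = -6627 + 36169/2 = 22915/2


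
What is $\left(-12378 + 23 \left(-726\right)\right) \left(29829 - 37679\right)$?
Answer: $228246600$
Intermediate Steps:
$\left(-12378 + 23 \left(-726\right)\right) \left(29829 - 37679\right) = \left(-12378 - 16698\right) \left(-7850\right) = \left(-29076\right) \left(-7850\right) = 228246600$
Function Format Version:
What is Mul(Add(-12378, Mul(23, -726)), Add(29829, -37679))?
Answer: 228246600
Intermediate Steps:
Mul(Add(-12378, Mul(23, -726)), Add(29829, -37679)) = Mul(Add(-12378, -16698), -7850) = Mul(-29076, -7850) = 228246600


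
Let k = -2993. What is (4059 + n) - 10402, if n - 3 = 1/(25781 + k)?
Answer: -144475919/22788 ≈ -6340.0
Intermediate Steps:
n = 68365/22788 (n = 3 + 1/(25781 - 2993) = 3 + 1/22788 = 68365/22788 ≈ 3.0000)
(4059 + n) - 10402 = (4059 + 68365/22788) - 10402 = 92564857/22788 - 10402 = -144475919/22788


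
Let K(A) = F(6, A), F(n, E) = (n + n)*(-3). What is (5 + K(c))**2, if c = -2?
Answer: 961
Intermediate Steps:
F(n, E) = -6*n (F(n, E) = (2*n)*(-3) = -6*n)
K(A) = -36 (K(A) = -6*6 = -36)
(5 + K(c))**2 = (5 - 36)**2 = (-31)**2 = 961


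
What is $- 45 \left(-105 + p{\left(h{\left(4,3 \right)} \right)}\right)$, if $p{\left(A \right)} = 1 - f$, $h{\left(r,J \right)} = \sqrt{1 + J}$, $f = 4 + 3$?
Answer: $4995$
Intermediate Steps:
$f = 7$
$p{\left(A \right)} = -6$ ($p{\left(A \right)} = 1 - 7 = -6$)
$- 45 \left(-105 + p{\left(h{\left(4,3 \right)} \right)}\right) = - 45 \left(-105 - 6\right) = \left(-45\right) \left(-111\right) = 4995$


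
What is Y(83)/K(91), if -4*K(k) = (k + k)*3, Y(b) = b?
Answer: -166/273 ≈ -0.60806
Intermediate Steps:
K(k) = -3*k/2 (K(k) = -(k + k)*3/4 = -2*k*3/4 = -3*k/2)
Y(83)/K(91) = 83/((-3/2*91)) = 83/(-273/2) = 83*(-2/273) = -166/273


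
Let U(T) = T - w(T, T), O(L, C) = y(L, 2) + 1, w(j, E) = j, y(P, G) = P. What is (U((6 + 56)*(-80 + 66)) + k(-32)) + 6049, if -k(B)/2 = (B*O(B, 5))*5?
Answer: -3871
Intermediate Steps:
O(L, C) = 1 + L (O(L, C) = L + 1 = 1 + L)
k(B) = -10*B*(1 + B) (k(B) = -2*B*(1 + B)*5 = -10*B*(1 + B))
U(T) = 0 (U(T) = T - T = 0)
(U((6 + 56)*(-80 + 66)) + k(-32)) + 6049 = (0 - 10*(-32)*(1 - 32)) + 6049 = (0 - 10*(-32)*(-31)) + 6049 = (0 - 9920) + 6049 = -9920 + 6049 = -3871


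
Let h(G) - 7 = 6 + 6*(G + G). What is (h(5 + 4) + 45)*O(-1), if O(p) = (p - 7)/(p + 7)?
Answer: -664/3 ≈ -221.33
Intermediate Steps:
h(G) = 13 + 12*G (h(G) = 7 + (6 + 6*(G + G)) = 7 + (6 + 6*(2*G)) = 7 + (6 + 12*G) = 13 + 12*G)
O(p) = (-7 + p)/(7 + p)
(h(5 + 4) + 45)*O(-1) = ((13 + 12*(5 + 4)) + 45)*((-7 - 1)/(7 - 1)) = ((13 + 12*9) + 45)*(-8/6) = ((13 + 108) + 45)*((⅙)*(-8)) = (121 + 45)*(-4/3) = 166*(-4/3) = -664/3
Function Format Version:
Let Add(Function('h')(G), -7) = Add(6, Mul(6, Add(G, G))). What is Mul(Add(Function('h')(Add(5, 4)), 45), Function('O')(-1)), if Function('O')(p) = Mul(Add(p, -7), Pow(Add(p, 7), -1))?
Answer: Rational(-664, 3) ≈ -221.33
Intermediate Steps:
Function('h')(G) = Add(13, Mul(12, G)) (Function('h')(G) = Add(7, Add(6, Mul(6, Add(G, G)))) = Add(7, Add(6, Mul(6, Mul(2, G)))) = Add(7, Add(6, Mul(12, G))) = Add(13, Mul(12, G)))
Function('O')(p) = Mul(Pow(Add(7, p), -1), Add(-7, p)) (Function('O')(p) = Mul(Add(-7, p), Pow(Add(7, p), -1)) = Mul(Pow(Add(7, p), -1), Add(-7, p)))
Mul(Add(Function('h')(Add(5, 4)), 45), Function('O')(-1)) = Mul(Add(Add(13, Mul(12, Add(5, 4))), 45), Mul(Pow(Add(7, -1), -1), Add(-7, -1))) = Mul(Add(Add(13, Mul(12, 9)), 45), Mul(Pow(6, -1), -8)) = Mul(Add(Add(13, 108), 45), Mul(Rational(1, 6), -8)) = Mul(Add(121, 45), Rational(-4, 3)) = Mul(166, Rational(-4, 3)) = Rational(-664, 3)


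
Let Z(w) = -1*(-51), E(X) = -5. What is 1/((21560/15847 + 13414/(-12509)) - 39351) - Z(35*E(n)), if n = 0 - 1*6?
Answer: -397825517067464/7800496447791 ≈ -51.000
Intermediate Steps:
n = -6 (n = 0 - 6 = -6)
Z(w) = 51
1/((21560/15847 + 13414/(-12509)) - 39351) - Z(35*E(n)) = 1/((21560/15847 + 13414/(-12509)) - 39351) - 1*51 = 1/((21560*(1/15847) + 13414*(-1/12509)) - 39351) - 51 = 1/((21560/15847 - 13414/12509) - 39351) - 51 = 1/(57122382/198230123 - 39351) - 51 = 1/(-7800496447791/198230123) - 51 = -198230123/7800496447791 - 51 = -397825517067464/7800496447791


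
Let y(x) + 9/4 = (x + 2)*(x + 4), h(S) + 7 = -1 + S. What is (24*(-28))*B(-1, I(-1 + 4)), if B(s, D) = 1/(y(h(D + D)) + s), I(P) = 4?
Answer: -2688/19 ≈ -141.47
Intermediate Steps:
h(S) = -8 + S (h(S) = -7 + (-1 + S) = -8 + S)
y(x) = -9/4 + (2 + x)*(4 + x) (y(x) = -9/4 + (x + 2)*(x + 4) = -9/4 + (2 + x)*(4 + x))
B(s, D) = 1/(-169/4 + s + (-8 + 2*D)**2 + 12*D) (B(s, D) = 1/((23/4 + (-8 + (D + D))**2 + 6*(-8 + (D + D))) + s) = 1/((23/4 + (-8 + 2*D)**2 + 6*(-8 + 2*D)) + s) = 1/((23/4 + (-8 + 2*D)**2 + (-48 + 12*D)) + s) = 1/((-169/4 + (-8 + 2*D)**2 + 12*D) + s) = 1/(-169/4 + s + (-8 + 2*D)**2 + 12*D))
(24*(-28))*B(-1, I(-1 + 4)) = (24*(-28))*(4/(87 - 80*4 + 4*(-1) + 16*4**2)) = -2688/(87 - 320 - 4 + 16*16) = -2688/(87 - 320 - 4 + 256) = -2688/19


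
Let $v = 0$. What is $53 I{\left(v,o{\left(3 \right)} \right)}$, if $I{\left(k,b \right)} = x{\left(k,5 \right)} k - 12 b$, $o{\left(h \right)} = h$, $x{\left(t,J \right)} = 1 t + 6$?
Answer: $-1908$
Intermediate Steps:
$x{\left(t,J \right)} = 6 + t$ ($x{\left(t,J \right)} = t + 6 = 6 + t$)
$I{\left(k,b \right)} = - 12 b + k \left(6 + k\right)$ ($I{\left(k,b \right)} = \left(6 + k\right) k - 12 b = k \left(6 + k\right) - 12 b = - 12 b + k \left(6 + k\right)$)
$53 I{\left(v,o{\left(3 \right)} \right)} = 53 \left(\left(-12\right) 3 + 0 \left(6 + 0\right)\right) = 53 \left(-36 + 0 \cdot 6\right) = 53 \left(-36 + 0\right) = 53 \left(-36\right) = -1908$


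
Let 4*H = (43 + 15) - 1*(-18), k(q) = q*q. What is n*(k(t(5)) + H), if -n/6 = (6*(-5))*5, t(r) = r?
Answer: 39600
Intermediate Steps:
k(q) = q²
n = 900 (n = -6*6*(-5)*5 = -(-180)*5 = -6*(-150) = 900)
H = 19 (H = ((43 + 15) - 1*(-18))/4 = (58 + 18)/4 = (¼)*76 = 19)
n*(k(t(5)) + H) = 900*(5² + 19) = 900*(25 + 19) = 900*44 = 39600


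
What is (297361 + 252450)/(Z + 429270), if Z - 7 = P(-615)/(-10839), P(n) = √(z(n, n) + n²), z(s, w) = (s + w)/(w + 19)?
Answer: 2754383998440749933442/2150545732440109696739 + 1986467143*√33588076170/2150545732440109696739 ≈ 1.2808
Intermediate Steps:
z(s, w) = (s + w)/(19 + w)
P(n) = √(n² + 2*n/(19 + n)) (P(n) = √((n + n)/(19 + n) + n²) = √((2*n)/(19 + n) + n²) = √(2*n/(19 + n) + n²) = √(n² + 2*n/(19 + n)))
Z = 7 - √33588076170/3230022 (Z = 7 + √(-615*(2 - 615*(19 - 615))/(19 - 615))/(-10839) = 7 + √(-615*(2 - 615*(-596))/(-596))*(-1/10839) = 7 + √(-615*(-1/596)*(2 + 366540))*(-1/10839) = 7 + √(-615*(-1/596)*366542)*(-1/10839) = 7 + √(112711665/298)*(-1/10839) = 7 + (√33588076170/298)*(-1/10839) = 7 - √33588076170/3230022 ≈ 6.9433)
(297361 + 252450)/(Z + 429270) = (297361 + 252450)/((7 - √33588076170/3230022) + 429270) = 549811/(429277 - √33588076170/3230022)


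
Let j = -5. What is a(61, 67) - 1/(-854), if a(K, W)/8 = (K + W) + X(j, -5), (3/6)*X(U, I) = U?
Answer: 806177/854 ≈ 944.00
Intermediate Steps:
X(U, I) = 2*U
a(K, W) = -80 + 8*K + 8*W (a(K, W) = 8*((K + W) + 2*(-5)) = 8*((K + W) - 10) = 8*(-10 + K + W) = -80 + 8*K + 8*W)
a(61, 67) - 1/(-854) = (-80 + 8*61 + 8*67) - 1/(-854) = (-80 + 488 + 536) - 1*(-1/854) = 944 + 1/854 = 806177/854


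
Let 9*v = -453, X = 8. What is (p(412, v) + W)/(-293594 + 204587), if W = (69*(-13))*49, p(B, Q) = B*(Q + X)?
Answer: 184183/267021 ≈ 0.68977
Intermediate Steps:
v = -151/3 (v = (⅑)*(-453) = -151/3 ≈ -50.333)
p(B, Q) = B*(8 + Q) (p(B, Q) = B*(Q + 8) = B*(8 + Q))
W = -43953 (W = -897*49 = -43953)
(p(412, v) + W)/(-293594 + 204587) = (412*(8 - 151/3) - 43953)/(-293594 + 204587) = (412*(-127/3) - 43953)/(-89007) = (-52324/3 - 43953)*(-1/89007) = -184183/3*(-1/89007) = 184183/267021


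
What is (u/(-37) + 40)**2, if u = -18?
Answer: 2244004/1369 ≈ 1639.2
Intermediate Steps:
(u/(-37) + 40)**2 = (-18/(-37) + 40)**2 = (-18*(-1/37) + 40)**2 = (18/37 + 40)**2 = (1498/37)**2 = 2244004/1369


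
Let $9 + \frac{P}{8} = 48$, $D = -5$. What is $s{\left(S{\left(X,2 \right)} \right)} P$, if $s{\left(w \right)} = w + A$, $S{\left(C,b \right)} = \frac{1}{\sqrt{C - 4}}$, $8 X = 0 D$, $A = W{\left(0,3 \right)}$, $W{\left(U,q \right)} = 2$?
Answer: $624 - 156 i \approx 624.0 - 156.0 i$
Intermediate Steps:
$A = 2$
$X = 0$ ($X = \frac{0 \left(-5\right)}{8} = \frac{1}{8} \cdot 0 = 0$)
$P = 312$ ($P = -72 + 8 \cdot 48 = -72 + 384 = 312$)
$S{\left(C,b \right)} = \frac{1}{\sqrt{-4 + C}}$
$s{\left(w \right)} = 2 + w$ ($s{\left(w \right)} = w + 2 = 2 + w$)
$s{\left(S{\left(X,2 \right)} \right)} P = \left(2 + \frac{1}{\sqrt{-4 + 0}}\right) 312 = \left(2 + \frac{1}{\sqrt{-4}}\right) 312 = \left(2 - \frac{i}{2}\right) 312 = 624 - 156 i$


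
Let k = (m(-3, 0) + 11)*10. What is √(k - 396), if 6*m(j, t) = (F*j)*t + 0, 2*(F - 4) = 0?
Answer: I*√286 ≈ 16.912*I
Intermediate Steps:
F = 4 (F = 4 + (½)*0 = 4 + 0 = 4)
m(j, t) = 2*j*t/3 (m(j, t) = ((4*j)*t + 0)/6 = (4*j*t + 0)/6 = (4*j*t)/6 = 2*j*t/3)
k = 110 (k = ((⅔)*(-3)*0 + 11)*10 = (0 + 11)*10 = 11*10 = 110)
√(k - 396) = √(110 - 396) = √(-286) = I*√286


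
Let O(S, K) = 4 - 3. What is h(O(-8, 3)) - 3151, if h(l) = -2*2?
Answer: -3155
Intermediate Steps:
O(S, K) = 1
h(l) = -4
h(O(-8, 3)) - 3151 = -4 - 3151 = -3155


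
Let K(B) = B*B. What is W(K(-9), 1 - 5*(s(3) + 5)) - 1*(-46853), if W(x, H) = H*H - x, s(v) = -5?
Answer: 46773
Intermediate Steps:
K(B) = B**2
W(x, H) = H**2 - x
W(K(-9), 1 - 5*(s(3) + 5)) - 1*(-46853) = ((1 - 5*(-5 + 5))**2 - 1*(-9)**2) - 1*(-46853) = ((1 - 5*0)**2 - 1*81) + 46853 = ((1 - 1*0)**2 - 81) + 46853 = ((1 + 0)**2 - 81) + 46853 = (1**2 - 81) + 46853 = (1 - 81) + 46853 = -80 + 46853 = 46773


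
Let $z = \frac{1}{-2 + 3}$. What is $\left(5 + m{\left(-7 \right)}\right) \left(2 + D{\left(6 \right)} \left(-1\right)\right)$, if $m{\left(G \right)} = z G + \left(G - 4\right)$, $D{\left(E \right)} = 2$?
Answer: $0$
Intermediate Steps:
$z = 1$ ($z = 1^{-1} = 1$)
$m{\left(G \right)} = -4 + 2 G$ ($m{\left(G \right)} = 1 G + \left(G - 4\right) = G + \left(G - 4\right) = G + \left(-4 + G\right) = -4 + 2 G$)
$\left(5 + m{\left(-7 \right)}\right) \left(2 + D{\left(6 \right)} \left(-1\right)\right) = \left(5 + \left(-4 + 2 \left(-7\right)\right)\right) \left(2 + 2 \left(-1\right)\right) = \left(5 - 18\right) \left(2 - 2\right) = \left(5 - 18\right) 0 = \left(-13\right) 0 = 0$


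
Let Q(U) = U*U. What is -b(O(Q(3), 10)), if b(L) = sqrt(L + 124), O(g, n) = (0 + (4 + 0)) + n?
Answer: -sqrt(138) ≈ -11.747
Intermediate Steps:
Q(U) = U**2
O(g, n) = 4 + n (O(g, n) = (0 + 4) + n = 4 + n)
b(L) = sqrt(124 + L)
-b(O(Q(3), 10)) = -sqrt(124 + (4 + 10)) = -sqrt(124 + 14) = -sqrt(138)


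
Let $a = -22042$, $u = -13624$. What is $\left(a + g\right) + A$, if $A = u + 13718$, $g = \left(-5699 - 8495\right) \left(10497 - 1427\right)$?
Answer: $-128761528$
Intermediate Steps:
$g = -128739580$ ($g = \left(-14194\right) 9070 = -128739580$)
$A = 94$ ($A = -13624 + 13718 = 94$)
$\left(a + g\right) + A = \left(-22042 - 128739580\right) + 94 = -128761622 + 94 = -128761528$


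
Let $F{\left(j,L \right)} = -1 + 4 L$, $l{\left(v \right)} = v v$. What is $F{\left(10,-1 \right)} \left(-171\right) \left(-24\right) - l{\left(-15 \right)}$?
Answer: $-20745$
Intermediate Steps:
$l{\left(v \right)} = v^{2}$
$F{\left(10,-1 \right)} \left(-171\right) \left(-24\right) - l{\left(-15 \right)} = \left(-1 + 4 \left(-1\right)\right) \left(-171\right) \left(-24\right) - \left(-15\right)^{2} = \left(-1 - 4\right) \left(-171\right) \left(-24\right) - 225 = \left(-5\right) \left(-171\right) \left(-24\right) - 225 = 855 \left(-24\right) - 225 = -20520 - 225 = -20745$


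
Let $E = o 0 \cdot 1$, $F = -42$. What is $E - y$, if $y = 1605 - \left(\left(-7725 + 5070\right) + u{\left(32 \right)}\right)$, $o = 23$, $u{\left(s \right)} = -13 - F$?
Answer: $-4231$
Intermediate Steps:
$u{\left(s \right)} = 29$ ($u{\left(s \right)} = -13 - -42 = -13 + 42 = 29$)
$E = 0$ ($E = 23 \cdot 0 \cdot 1 = 0 \cdot 1 = 0$)
$y = 4231$ ($y = 1605 - \left(\left(-7725 + 5070\right) + 29\right) = 1605 - \left(-2655 + 29\right) = 1605 - -2626 = 1605 + 2626 = 4231$)
$E - y = 0 - 4231 = -4231$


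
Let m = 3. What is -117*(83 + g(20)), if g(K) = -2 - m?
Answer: -9126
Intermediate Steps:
g(K) = -5 (g(K) = -2 - 1*3 = -2 - 3 = -5)
-117*(83 + g(20)) = -117*(83 - 5) = -117*78 = -9126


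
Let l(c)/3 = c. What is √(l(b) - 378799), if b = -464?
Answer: 7*I*√7759 ≈ 616.6*I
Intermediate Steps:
l(c) = 3*c
√(l(b) - 378799) = √(3*(-464) - 378799) = √(-1392 - 378799) = √(-380191) = 7*I*√7759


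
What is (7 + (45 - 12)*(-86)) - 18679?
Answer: -21510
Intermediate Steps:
(7 + (45 - 12)*(-86)) - 18679 = (7 + 33*(-86)) - 18679 = (7 - 2838) - 18679 = -2831 - 18679 = -21510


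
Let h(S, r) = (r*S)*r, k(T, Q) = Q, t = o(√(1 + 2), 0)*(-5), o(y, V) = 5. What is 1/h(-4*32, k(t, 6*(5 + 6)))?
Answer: -1/557568 ≈ -1.7935e-6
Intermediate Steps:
t = -25 (t = 5*(-5) = -25)
h(S, r) = S*r² (h(S, r) = (S*r)*r = S*r²)
1/h(-4*32, k(t, 6*(5 + 6))) = 1/((-4*32)*(6*(5 + 6))²) = 1/(-128*(6*11)²) = 1/(-128*66²) = 1/(-128*4356) = 1/(-557568) = -1/557568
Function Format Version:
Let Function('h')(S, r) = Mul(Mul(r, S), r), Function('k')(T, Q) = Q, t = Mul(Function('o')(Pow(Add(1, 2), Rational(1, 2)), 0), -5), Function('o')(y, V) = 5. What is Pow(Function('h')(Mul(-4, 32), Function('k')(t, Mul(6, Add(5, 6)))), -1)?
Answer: Rational(-1, 557568) ≈ -1.7935e-6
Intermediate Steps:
t = -25 (t = Mul(5, -5) = -25)
Function('h')(S, r) = Mul(S, Pow(r, 2)) (Function('h')(S, r) = Mul(Mul(S, r), r) = Mul(S, Pow(r, 2)))
Pow(Function('h')(Mul(-4, 32), Function('k')(t, Mul(6, Add(5, 6)))), -1) = Pow(Mul(Mul(-4, 32), Pow(Mul(6, Add(5, 6)), 2)), -1) = Pow(Mul(-128, Pow(Mul(6, 11), 2)), -1) = Pow(Mul(-128, Pow(66, 2)), -1) = Pow(Mul(-128, 4356), -1) = Pow(-557568, -1) = Rational(-1, 557568)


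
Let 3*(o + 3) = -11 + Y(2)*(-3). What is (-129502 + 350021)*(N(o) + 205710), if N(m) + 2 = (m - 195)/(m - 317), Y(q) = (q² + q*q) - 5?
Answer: 22227703700813/490 ≈ 4.5363e+10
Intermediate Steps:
Y(q) = -5 + 2*q² (Y(q) = (q² + q²) - 5 = 2*q² - 5 = -5 + 2*q²)
o = -29/3 (o = -3 + (-11 + (-5 + 2*2²)*(-3))/3 = -3 + (-11 + (-5 + 2*4)*(-3))/3 = -3 + (-11 + (-5 + 8)*(-3))/3 = -3 + (-11 + 3*(-3))/3 = -3 + (-11 - 9)/3 = -3 + (⅓)*(-20) = -3 - 20/3 = -29/3 ≈ -9.6667)
N(m) = -2 + (-195 + m)/(-317 + m) (N(m) = -2 + (m - 195)/(m - 317) = -2 + (-195 + m)/(-317 + m))
(-129502 + 350021)*(N(o) + 205710) = (-129502 + 350021)*((439 - 1*(-29/3))/(-317 - 29/3) + 205710) = 220519*((439 + 29/3)/(-980/3) + 205710) = 220519*(-3/980*1346/3 + 205710) = 220519*(-673/490 + 205710) = 220519*(100797227/490) = 22227703700813/490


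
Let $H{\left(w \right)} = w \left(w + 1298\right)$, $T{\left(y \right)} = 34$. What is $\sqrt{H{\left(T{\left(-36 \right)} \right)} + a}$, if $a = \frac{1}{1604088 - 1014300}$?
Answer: $\frac{\sqrt{437595155275935}}{98298} \approx 212.81$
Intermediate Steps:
$H{\left(w \right)} = w \left(1298 + w\right)$
$a = \frac{1}{589788}$ ($a = \frac{1}{1604088 - 1014300} = \frac{1}{589788} \approx 1.6955 \cdot 10^{-6}$)
$\sqrt{H{\left(T{\left(-36 \right)} \right)} + a} = \sqrt{34 \left(1298 + 34\right) + \frac{1}{589788}} = \sqrt{34 \cdot 1332 + \frac{1}{589788}} = \sqrt{45288 + \frac{1}{589788}} = \sqrt{\frac{26710318945}{589788}} = \frac{\sqrt{437595155275935}}{98298}$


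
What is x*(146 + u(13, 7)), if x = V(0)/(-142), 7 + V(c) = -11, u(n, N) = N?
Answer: 1377/71 ≈ 19.394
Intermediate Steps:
V(c) = -18 (V(c) = -7 - 11 = -18)
x = 9/71 (x = -18/(-142) = -18*(-1/142) = 9/71 ≈ 0.12676)
x*(146 + u(13, 7)) = 9*(146 + 7)/71 = (9/71)*153 = 1377/71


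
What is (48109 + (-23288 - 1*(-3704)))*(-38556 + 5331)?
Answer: -947743125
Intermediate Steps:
(48109 + (-23288 - 1*(-3704)))*(-38556 + 5331) = (48109 + (-23288 + 3704))*(-33225) = (48109 - 19584)*(-33225) = 28525*(-33225) = -947743125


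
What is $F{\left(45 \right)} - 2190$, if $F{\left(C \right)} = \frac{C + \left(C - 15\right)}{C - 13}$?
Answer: $- \frac{70005}{32} \approx -2187.7$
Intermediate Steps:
$F{\left(C \right)} = \frac{-15 + 2 C}{-13 + C}$ ($F{\left(C \right)} = \frac{C + \left(-15 + C\right)}{-13 + C} = \frac{-15 + 2 C}{-13 + C}$)
$F{\left(45 \right)} - 2190 = \frac{-15 + 2 \cdot 45}{-13 + 45} - 2190 = \frac{-15 + 90}{32} - 2190 = \frac{1}{32} \cdot 75 - 2190 = \frac{75}{32} - 2190 = - \frac{70005}{32}$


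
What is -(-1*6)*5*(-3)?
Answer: -90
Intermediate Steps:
-(-1*6)*5*(-3) = -(-6)*5*(-3) = -1*(-30)*(-3) = 30*(-3) = -90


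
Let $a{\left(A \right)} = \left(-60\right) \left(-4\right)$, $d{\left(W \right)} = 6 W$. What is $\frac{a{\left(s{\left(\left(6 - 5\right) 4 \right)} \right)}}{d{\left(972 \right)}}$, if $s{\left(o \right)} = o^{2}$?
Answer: $\frac{10}{243} \approx 0.041152$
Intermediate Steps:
$a{\left(A \right)} = 240$
$\frac{a{\left(s{\left(\left(6 - 5\right) 4 \right)} \right)}}{d{\left(972 \right)}} = \frac{240}{6 \cdot 972} = \frac{240}{5832} = 240 \cdot \frac{1}{5832} = \frac{10}{243}$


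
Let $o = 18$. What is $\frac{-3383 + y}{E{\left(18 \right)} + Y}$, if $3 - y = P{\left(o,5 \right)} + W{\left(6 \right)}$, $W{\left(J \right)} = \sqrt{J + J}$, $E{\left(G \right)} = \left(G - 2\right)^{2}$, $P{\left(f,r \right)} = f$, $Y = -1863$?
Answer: $\frac{3398}{1607} + \frac{2 \sqrt{3}}{1607} \approx 2.1167$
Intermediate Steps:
$E{\left(G \right)} = \left(-2 + G\right)^{2}$
$W{\left(J \right)} = \sqrt{2} \sqrt{J}$ ($W{\left(J \right)} = \sqrt{2 J} = \sqrt{2} \sqrt{J}$)
$y = -15 - 2 \sqrt{3}$ ($y = 3 - \left(18 + \sqrt{2} \sqrt{6}\right) = 3 - \left(18 + 2 \sqrt{3}\right) = -15 - 2 \sqrt{3} \approx -18.464$)
$\frac{-3383 + y}{E{\left(18 \right)} + Y} = \frac{-3383 - \left(15 + 2 \sqrt{3}\right)}{\left(-2 + 18\right)^{2} - 1863} = \frac{-3398 - 2 \sqrt{3}}{16^{2} - 1863} = \frac{-3398 - 2 \sqrt{3}}{256 - 1863} = \frac{-3398 - 2 \sqrt{3}}{-1607} = \left(-3398 - 2 \sqrt{3}\right) \left(- \frac{1}{1607}\right) = \frac{3398}{1607} + \frac{2 \sqrt{3}}{1607}$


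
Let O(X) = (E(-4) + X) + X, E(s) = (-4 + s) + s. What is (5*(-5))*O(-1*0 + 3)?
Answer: 150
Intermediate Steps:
E(s) = -4 + 2*s
O(X) = -12 + 2*X (O(X) = ((-4 + 2*(-4)) + X) + X = ((-4 - 8) + X) + X = (-12 + X) + X = -12 + 2*X)
(5*(-5))*O(-1*0 + 3) = (5*(-5))*(-12 + 2*(-1*0 + 3)) = -25*(-12 + 2*(0 + 3)) = -25*(-12 + 2*3) = -25*(-12 + 6) = -25*(-6) = 150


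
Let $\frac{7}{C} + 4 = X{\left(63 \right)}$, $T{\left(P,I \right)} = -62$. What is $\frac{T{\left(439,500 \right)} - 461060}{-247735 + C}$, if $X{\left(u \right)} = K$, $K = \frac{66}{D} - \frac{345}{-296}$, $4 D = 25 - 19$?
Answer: $\frac{5618771570}{3018648903} \approx 1.8614$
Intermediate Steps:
$D = \frac{3}{2}$ ($D = \frac{25 - 19}{4} = \frac{1}{4} \cdot 6 = \frac{3}{2} \approx 1.5$)
$K = \frac{13369}{296}$ ($K = \frac{66}{\frac{3}{2}} - \frac{345}{-296} = 66 \cdot \frac{2}{3} - - \frac{345}{296} = 44 + \frac{345}{296} = \frac{13369}{296} \approx 45.166$)
$X{\left(u \right)} = \frac{13369}{296}$
$C = \frac{2072}{12185}$ ($C = \frac{7}{-4 + \frac{13369}{296}} = \frac{7}{\frac{12185}{296}} = 7 \cdot \frac{296}{12185} = \frac{2072}{12185} \approx 0.17005$)
$\frac{T{\left(439,500 \right)} - 461060}{-247735 + C} = \frac{-62 - 461060}{-247735 + \frac{2072}{12185}} = - \frac{461122}{- \frac{3018648903}{12185}} = \left(-461122\right) \left(- \frac{12185}{3018648903}\right) = \frac{5618771570}{3018648903}$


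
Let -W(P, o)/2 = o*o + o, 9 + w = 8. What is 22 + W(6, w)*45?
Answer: 22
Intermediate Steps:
w = -1 (w = -9 + 8 = -1)
W(P, o) = -2*o - 2*o**2 (W(P, o) = -2*(o*o + o) = -2*(o**2 + o) = -2*(o + o**2) = -2*o - 2*o**2)
22 + W(6, w)*45 = 22 - 2*(-1)*(1 - 1)*45 = 22 - 2*(-1)*0*45 = 22 + 0*45 = 22 + 0 = 22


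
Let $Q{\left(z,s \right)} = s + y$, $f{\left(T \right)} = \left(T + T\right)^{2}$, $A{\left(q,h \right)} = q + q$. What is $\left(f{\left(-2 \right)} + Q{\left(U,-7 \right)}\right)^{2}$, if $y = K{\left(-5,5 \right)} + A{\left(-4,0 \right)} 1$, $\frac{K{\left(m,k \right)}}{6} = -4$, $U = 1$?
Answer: $529$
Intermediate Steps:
$K{\left(m,k \right)} = -24$ ($K{\left(m,k \right)} = 6 \left(-4\right) = -24$)
$A{\left(q,h \right)} = 2 q$
$y = -32$ ($y = -24 + 2 \left(-4\right) 1 = -24 - 8 = -32$)
$f{\left(T \right)} = 4 T^{2}$ ($f{\left(T \right)} = \left(2 T\right)^{2} = 4 T^{2}$)
$Q{\left(z,s \right)} = -32 + s$ ($Q{\left(z,s \right)} = s - 32 = -32 + s$)
$\left(f{\left(-2 \right)} + Q{\left(U,-7 \right)}\right)^{2} = \left(4 \left(-2\right)^{2} - 39\right)^{2} = \left(4 \cdot 4 - 39\right)^{2} = \left(16 - 39\right)^{2} = \left(-23\right)^{2} = 529$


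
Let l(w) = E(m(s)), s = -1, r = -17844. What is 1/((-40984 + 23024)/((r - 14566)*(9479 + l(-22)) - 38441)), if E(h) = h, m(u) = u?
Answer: 307220421/17960 ≈ 17106.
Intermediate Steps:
l(w) = -1
1/((-40984 + 23024)/((r - 14566)*(9479 + l(-22)) - 38441)) = 1/((-40984 + 23024)/((-17844 - 14566)*(9479 - 1) - 38441)) = 1/(-17960/(-32410*9478 - 38441)) = 1/(-17960/(-307181980 - 38441)) = 1/(-17960/(-307220421)) = 1/(-17960*(-1/307220421)) = 1/(17960/307220421) = 307220421/17960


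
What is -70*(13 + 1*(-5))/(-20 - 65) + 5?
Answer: 197/17 ≈ 11.588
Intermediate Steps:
-70*(13 + 1*(-5))/(-20 - 65) + 5 = -70*(13 - 5)/(-85) + 5 = -560*(-1)/85 + 5 = -70*(-8/85) + 5 = 112/17 + 5 = 197/17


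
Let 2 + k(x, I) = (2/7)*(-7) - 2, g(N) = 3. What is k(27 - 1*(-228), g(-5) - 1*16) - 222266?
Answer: -222272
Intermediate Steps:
k(x, I) = -6 (k(x, I) = -2 + ((2/7)*(-7) - 2) = -2 + (-2 - 2) = -2 - 4 = -6)
k(27 - 1*(-228), g(-5) - 1*16) - 222266 = -6 - 222266 = -222272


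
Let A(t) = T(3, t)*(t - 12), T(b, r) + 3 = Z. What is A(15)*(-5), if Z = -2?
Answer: 75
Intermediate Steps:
T(b, r) = -5 (T(b, r) = -3 - 2 = -5)
A(t) = 60 - 5*t (A(t) = -5*(t - 12) = -5*(-12 + t) = 60 - 5*t)
A(15)*(-5) = (60 - 5*15)*(-5) = (60 - 75)*(-5) = -15*(-5) = 75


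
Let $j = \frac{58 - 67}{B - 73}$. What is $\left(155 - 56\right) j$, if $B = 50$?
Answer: $\frac{891}{23} \approx 38.739$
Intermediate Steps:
$j = \frac{9}{23}$ ($j = \frac{58 - 67}{50 - 73} = - \frac{9}{-23} = \left(-9\right) \left(- \frac{1}{23}\right) = \frac{9}{23} \approx 0.3913$)
$\left(155 - 56\right) j = \left(155 - 56\right) \frac{9}{23} = 99 \cdot \frac{9}{23} = \frac{891}{23}$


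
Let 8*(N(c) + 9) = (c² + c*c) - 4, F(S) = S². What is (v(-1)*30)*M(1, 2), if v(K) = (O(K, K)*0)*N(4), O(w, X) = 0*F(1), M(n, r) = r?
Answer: 0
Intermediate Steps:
N(c) = -19/2 + c²/4 (N(c) = -9 + ((c² + c*c) - 4)/8 = -9 + ((c² + c²) - 4)/8 = -9 + (2*c² - 4)/8 = -9 + (-4 + 2*c²)/8 = -9 + (-½ + c²/4) = -19/2 + c²/4)
O(w, X) = 0 (O(w, X) = 0*1² = 0*1 = 0)
v(K) = 0 (v(K) = (0*0)*(-19/2 + (¼)*4²) = 0*(-19/2 + (¼)*16) = 0*(-19/2 + 4) = 0*(-11/2) = 0)
(v(-1)*30)*M(1, 2) = (0*30)*2 = 0*2 = 0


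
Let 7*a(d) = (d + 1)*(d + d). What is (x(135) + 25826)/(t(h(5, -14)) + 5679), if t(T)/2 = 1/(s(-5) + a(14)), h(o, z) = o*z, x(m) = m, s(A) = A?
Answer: 1427855/312347 ≈ 4.5714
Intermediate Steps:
a(d) = 2*d*(1 + d)/7 (a(d) = ((d + 1)*(d + d))/7 = ((1 + d)*(2*d))/7 = (2*d*(1 + d))/7 = 2*d*(1 + d)/7)
t(T) = 2/55 (t(T) = 2/(-5 + (2/7)*14*(1 + 14)) = 2/(-5 + (2/7)*14*15) = 2/(-5 + 60) = 2/55)
(x(135) + 25826)/(t(h(5, -14)) + 5679) = (135 + 25826)/(2/55 + 5679) = 25961/(312347/55) = 25961*(55/312347) = 1427855/312347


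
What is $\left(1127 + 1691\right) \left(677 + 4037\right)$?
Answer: $13284052$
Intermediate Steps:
$\left(1127 + 1691\right) \left(677 + 4037\right) = 2818 \cdot 4714 = 13284052$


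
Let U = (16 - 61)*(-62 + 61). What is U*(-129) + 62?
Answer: -5743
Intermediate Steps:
U = 45 (U = -45*(-1) = 45)
U*(-129) + 62 = 45*(-129) + 62 = -5805 + 62 = -5743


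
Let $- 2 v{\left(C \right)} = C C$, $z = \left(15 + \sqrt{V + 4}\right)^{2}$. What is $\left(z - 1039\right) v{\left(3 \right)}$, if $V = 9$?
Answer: $\frac{7209}{2} - 135 \sqrt{13} \approx 3117.8$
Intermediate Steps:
$z = \left(15 + \sqrt{13}\right)^{2}$ ($z = \left(15 + \sqrt{9 + 4}\right)^{2} = \left(15 + \sqrt{13}\right)^{2} \approx 346.17$)
$v{\left(C \right)} = - \frac{C^{2}}{2}$ ($v{\left(C \right)} = - \frac{C C}{2} = - \frac{C^{2}}{2}$)
$\left(z - 1039\right) v{\left(3 \right)} = \left(\left(15 + \sqrt{13}\right)^{2} - 1039\right) \left(- \frac{3^{2}}{2}\right) = \left(-1039 + \left(15 + \sqrt{13}\right)^{2}\right) \left(\left(- \frac{1}{2}\right) 9\right) = \left(-1039 + \left(15 + \sqrt{13}\right)^{2}\right) \left(- \frac{9}{2}\right) = \frac{9351}{2} - \frac{9 \left(15 + \sqrt{13}\right)^{2}}{2}$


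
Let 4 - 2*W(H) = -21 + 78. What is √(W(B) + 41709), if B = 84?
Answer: √166730/2 ≈ 204.16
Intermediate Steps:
W(H) = -53/2 (W(H) = 2 - (-21 + 78)/2 = 2 - ½*57 = 2 - 57/2 = -53/2)
√(W(B) + 41709) = √(-53/2 + 41709) = √(83365/2) = √166730/2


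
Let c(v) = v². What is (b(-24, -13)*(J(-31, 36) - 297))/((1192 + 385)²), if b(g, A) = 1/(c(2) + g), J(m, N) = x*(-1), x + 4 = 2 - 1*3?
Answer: 73/12434645 ≈ 5.8707e-6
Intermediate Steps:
x = -5 (x = -4 + (2 - 1*3) = -4 + (2 - 3) = -4 - 1 = -5)
J(m, N) = 5 (J(m, N) = -5*(-1) = 5)
b(g, A) = 1/(4 + g) (b(g, A) = 1/(2² + g) = 1/(4 + g))
(b(-24, -13)*(J(-31, 36) - 297))/((1192 + 385)²) = ((5 - 297)/(4 - 24))/((1192 + 385)²) = (-292/(-20))/(1577²) = -1/20*(-292)/2486929 = (73/5)*(1/2486929) = 73/12434645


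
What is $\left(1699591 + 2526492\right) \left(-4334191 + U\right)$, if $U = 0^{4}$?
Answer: $-18316650903853$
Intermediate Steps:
$U = 0$
$\left(1699591 + 2526492\right) \left(-4334191 + U\right) = \left(1699591 + 2526492\right) \left(-4334191 + 0\right) = 4226083 \left(-4334191\right) = -18316650903853$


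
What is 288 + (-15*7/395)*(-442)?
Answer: 32034/79 ≈ 405.49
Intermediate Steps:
288 + (-15*7/395)*(-442) = 288 - 105*1/395*(-442) = 288 - 21/79*(-442) = 288 + 9282/79 = 32034/79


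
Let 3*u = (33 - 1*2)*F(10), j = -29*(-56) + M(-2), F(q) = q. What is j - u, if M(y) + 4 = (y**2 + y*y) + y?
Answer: 4568/3 ≈ 1522.7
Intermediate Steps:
M(y) = -4 + y + 2*y**2 (M(y) = -4 + ((y**2 + y*y) + y) = -4 + ((y**2 + y**2) + y) = -4 + (2*y**2 + y) = -4 + (y + 2*y**2) = -4 + y + 2*y**2)
j = 1626 (j = -29*(-56) + (-4 - 2 + 2*(-2)**2) = 1624 + (-4 - 2 + 2*4) = 1624 + (-4 - 2 + 8) = 1624 + 2 = 1626)
u = 310/3 (u = ((33 - 1*2)*10)/3 = ((33 - 2)*10)/3 = (31*10)/3 = (1/3)*310 = 310/3 ≈ 103.33)
j - u = 1626 - 1*310/3 = 1626 - 310/3 = 4568/3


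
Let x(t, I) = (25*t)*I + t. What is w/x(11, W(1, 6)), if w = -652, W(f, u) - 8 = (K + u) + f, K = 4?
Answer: -163/1309 ≈ -0.12452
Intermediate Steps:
W(f, u) = 12 + f + u (W(f, u) = 8 + ((4 + u) + f) = 8 + (4 + f + u) = 12 + f + u)
x(t, I) = t + 25*I*t (x(t, I) = 25*I*t + t = t + 25*I*t)
w/x(11, W(1, 6)) = -652*1/(11*(1 + 25*(12 + 1 + 6))) = -652*1/(11*(1 + 25*19)) = -652*1/(11*(1 + 475)) = -652/(11*476) = -652/5236 = -652*1/5236 = -163/1309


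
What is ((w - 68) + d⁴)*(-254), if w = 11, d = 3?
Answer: -6096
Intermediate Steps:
((w - 68) + d⁴)*(-254) = ((11 - 68) + 3⁴)*(-254) = (-57 + 81)*(-254) = 24*(-254) = -6096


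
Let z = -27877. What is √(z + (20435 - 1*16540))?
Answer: I*√23982 ≈ 154.86*I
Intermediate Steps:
√(z + (20435 - 1*16540)) = √(-27877 + (20435 - 1*16540)) = √(-27877 + (20435 - 16540)) = √(-27877 + 3895) = √(-23982) = I*√23982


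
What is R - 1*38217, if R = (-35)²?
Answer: -36992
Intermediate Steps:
R = 1225
R - 1*38217 = 1225 - 1*38217 = 1225 - 38217 = -36992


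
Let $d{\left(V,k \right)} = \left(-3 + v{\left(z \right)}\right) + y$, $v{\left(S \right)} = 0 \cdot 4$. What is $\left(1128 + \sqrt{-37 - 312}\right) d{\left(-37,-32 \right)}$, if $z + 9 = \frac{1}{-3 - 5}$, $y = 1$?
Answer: $-2256 - 2 i \sqrt{349} \approx -2256.0 - 37.363 i$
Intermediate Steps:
$z = - \frac{73}{8}$ ($z = -9 + \frac{1}{-3 - 5} = -9 + \frac{1}{-8} = -9 - \frac{1}{8} = - \frac{73}{8} \approx -9.125$)
$v{\left(S \right)} = 0$
$d{\left(V,k \right)} = -2$ ($d{\left(V,k \right)} = \left(-3 + 0\right) + 1 = -3 + 1 = -2$)
$\left(1128 + \sqrt{-37 - 312}\right) d{\left(-37,-32 \right)} = \left(1128 + \sqrt{-37 - 312}\right) \left(-2\right) = \left(1128 + \sqrt{-349}\right) \left(-2\right) = \left(1128 + i \sqrt{349}\right) \left(-2\right) = -2256 - 2 i \sqrt{349}$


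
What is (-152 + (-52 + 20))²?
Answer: 33856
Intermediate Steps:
(-152 + (-52 + 20))² = (-152 - 32)² = (-184)² = 33856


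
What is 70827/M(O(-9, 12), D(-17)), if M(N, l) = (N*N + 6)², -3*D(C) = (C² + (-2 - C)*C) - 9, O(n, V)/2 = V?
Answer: 23609/112908 ≈ 0.20910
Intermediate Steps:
O(n, V) = 2*V
D(C) = 3 - C²/3 - C*(-2 - C)/3 (D(C) = -((C² + (-2 - C)*C) - 9)/3 = -((C² + C*(-2 - C)) - 9)/3 = -(-9 + C² + C*(-2 - C))/3 = 3 - C²/3 - C*(-2 - C)/3)
M(N, l) = (6 + N²)² (M(N, l) = (N² + 6)² = (6 + N²)²)
70827/M(O(-9, 12), D(-17)) = 70827/((6 + (2*12)²)²) = 70827/((6 + 24²)²) = 70827/((6 + 576)²) = 70827/(582²) = 70827/338724 = 70827*(1/338724) = 23609/112908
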